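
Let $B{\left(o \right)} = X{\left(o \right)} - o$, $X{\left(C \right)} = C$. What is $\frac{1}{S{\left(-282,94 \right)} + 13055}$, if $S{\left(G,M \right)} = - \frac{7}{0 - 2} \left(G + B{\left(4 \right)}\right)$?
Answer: $\frac{1}{12068} \approx 8.2864 \cdot 10^{-5}$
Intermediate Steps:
$B{\left(o \right)} = 0$ ($B{\left(o \right)} = o - o = 0$)
$S{\left(G,M \right)} = \frac{7 G}{2}$ ($S{\left(G,M \right)} = - \frac{7}{0 - 2} \left(G + 0\right) = - \frac{7}{-2} G = \left(-7\right) \left(- \frac{1}{2}\right) G = \frac{7 G}{2}$)
$\frac{1}{S{\left(-282,94 \right)} + 13055} = \frac{1}{\frac{7}{2} \left(-282\right) + 13055} = \frac{1}{-987 + 13055} = \frac{1}{12068}$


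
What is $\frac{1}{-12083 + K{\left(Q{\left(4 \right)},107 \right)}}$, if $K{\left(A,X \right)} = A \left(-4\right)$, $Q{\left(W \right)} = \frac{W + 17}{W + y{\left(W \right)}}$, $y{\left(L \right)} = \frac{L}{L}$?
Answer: $- \frac{5}{60499} \approx -8.2646 \cdot 10^{-5}$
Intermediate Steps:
$y{\left(L \right)} = 1$
$Q{\left(W \right)} = \frac{17 + W}{1 + W}$ ($Q{\left(W \right)} = \frac{W + 17}{W + 1} = \frac{17 + W}{1 + W}$)
$K{\left(A,X \right)} = - 4 A$
$\frac{1}{-12083 + K{\left(Q{\left(4 \right)},107 \right)}} = \frac{1}{-12083 - 4 \frac{17 + 4}{1 + 4}} = \frac{1}{-12083 - 4 \cdot \frac{1}{5} \cdot 21} = \frac{1}{-12083 - \frac{84}{5}} = \frac{1}{- \frac{60499}{5}} = - \frac{5}{60499}$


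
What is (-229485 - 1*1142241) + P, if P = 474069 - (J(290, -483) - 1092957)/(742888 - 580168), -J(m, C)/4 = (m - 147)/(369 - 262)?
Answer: -15629024986309/17411040 ≈ -8.9765e+5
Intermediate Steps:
J(m, C) = 588/107 - 4*m/107 (J(m, C) = -4*(m - 147)/(369 - 262) = -4*(-147 + m)/107 = -4*(-147/107 + m/107) = 588/107 - 4*m/107)
P = 8254151268731/17411040 (P = 474069 - ((588/107 - 4/107*290) - 1092957)/(742888 - 580168) = 474069 - ((588/107 - 1160/107) - 1092957)/162720 = 474069 - (-572/107 - 1092957)/162720 = 474069 - (-116946971)/(107*162720) = 474069 - 1*(-116946971/17411040) = 474069 + 116946971/17411040 = 8254151268731/17411040 ≈ 4.7408e+5)
(-229485 - 1*1142241) + P = (-229485 - 1*1142241) + 8254151268731/17411040 = (-229485 - 1142241) + 8254151268731/17411040 = -1371726 + 8254151268731/17411040 = -15629024986309/17411040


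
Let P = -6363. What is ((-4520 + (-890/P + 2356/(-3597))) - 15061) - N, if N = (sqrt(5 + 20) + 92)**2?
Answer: -221175510596/7629237 ≈ -28991.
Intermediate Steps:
N = 9409 (N = (sqrt(25) + 92)**2 = (5 + 92)**2 = 97**2 = 9409)
((-4520 + (-890/P + 2356/(-3597))) - 15061) - N = ((-4520 + (-890/(-6363) + 2356/(-3597))) - 15061) - 1*9409 = ((-4520 + (-890*(-1/6363) + 2356*(-1/3597))) - 15061) - 9409 = ((-4520 + (890/6363 - 2356/3597)) - 15061) - 9409 = ((-4520 - 3929966/7629237) - 15061) - 9409 = (-34488081206/7629237 - 15061) - 9409 = -149392019663/7629237 - 9409 = -221175510596/7629237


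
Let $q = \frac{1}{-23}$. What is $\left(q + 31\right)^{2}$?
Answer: $\frac{506944}{529} \approx 958.31$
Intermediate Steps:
$q = - \frac{1}{23} \approx -0.043478$
$\left(q + 31\right)^{2} = \left(- \frac{1}{23} + 31\right)^{2} = \left(\frac{712}{23}\right)^{2} = \frac{506944}{529}$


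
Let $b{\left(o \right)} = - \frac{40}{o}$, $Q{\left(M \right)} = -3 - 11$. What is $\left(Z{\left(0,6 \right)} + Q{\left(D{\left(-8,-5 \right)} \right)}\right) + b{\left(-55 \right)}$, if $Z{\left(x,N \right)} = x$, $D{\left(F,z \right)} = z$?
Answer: $- \frac{146}{11} \approx -13.273$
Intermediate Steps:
$Q{\left(M \right)} = -14$ ($Q{\left(M \right)} = -3 - 11 = -14$)
$\left(Z{\left(0,6 \right)} + Q{\left(D{\left(-8,-5 \right)} \right)}\right) + b{\left(-55 \right)} = \left(0 - 14\right) - \frac{40}{-55} = -14 - - \frac{8}{11} = -14 + \frac{8}{11} = - \frac{146}{11}$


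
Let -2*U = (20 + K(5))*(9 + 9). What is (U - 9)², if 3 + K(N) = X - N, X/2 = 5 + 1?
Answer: 50625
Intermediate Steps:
X = 12 (X = 2*(5 + 1) = 2*6 = 12)
K(N) = 9 - N (K(N) = -3 + (12 - N) = 9 - N)
U = -216 (U = -(20 + (9 - 1*5))*(9 + 9)/2 = -(20 + (9 - 5))*18/2 = -(20 + 4)*18/2 = -12*18 = -½*432 = -216)
(U - 9)² = (-216 - 9)² = (-225)² = 50625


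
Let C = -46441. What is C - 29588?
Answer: -76029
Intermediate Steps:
C - 29588 = -46441 - 29588 = -76029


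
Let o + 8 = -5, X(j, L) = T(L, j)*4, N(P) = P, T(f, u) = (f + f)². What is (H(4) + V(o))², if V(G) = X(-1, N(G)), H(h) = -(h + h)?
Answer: 7268416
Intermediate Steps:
T(f, u) = 4*f² (T(f, u) = (2*f)² = 4*f²)
H(h) = -2*h
X(j, L) = 16*L² (X(j, L) = (4*L²)*4 = 16*L²)
o = -13 (o = -8 - 5 = -13)
V(G) = 16*G²
(H(4) + V(o))² = (-2*4 + 16*(-13)²)² = (-8 + 16*169)² = (-8 + 2704)² = 2696² = 7268416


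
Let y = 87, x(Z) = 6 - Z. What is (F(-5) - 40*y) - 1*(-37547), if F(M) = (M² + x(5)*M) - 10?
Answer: 34077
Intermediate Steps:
F(M) = -10 + M + M² (F(M) = (M² + (6 - 1*5)*M) - 10 = (M² + (6 - 5)*M) - 10 = (M² + 1*M) - 10 = (M² + M) - 10 = (M + M²) - 10 = -10 + M + M²)
(F(-5) - 40*y) - 1*(-37547) = ((-10 - 5 + (-5)²) - 40*87) - 1*(-37547) = ((-10 - 5 + 25) - 3480) + 37547 = (10 - 3480) + 37547 = -3470 + 37547 = 34077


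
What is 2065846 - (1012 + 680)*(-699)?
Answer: 3248554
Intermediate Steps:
2065846 - (1012 + 680)*(-699) = 2065846 - 1692*(-699) = 2065846 - 1*(-1182708) = 2065846 + 1182708 = 3248554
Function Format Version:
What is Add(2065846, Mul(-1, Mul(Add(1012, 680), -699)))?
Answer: 3248554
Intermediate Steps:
Add(2065846, Mul(-1, Mul(Add(1012, 680), -699))) = Add(2065846, Mul(-1, Mul(1692, -699))) = Add(2065846, Mul(-1, -1182708)) = Add(2065846, 1182708) = 3248554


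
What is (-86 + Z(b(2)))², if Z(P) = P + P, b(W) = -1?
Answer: 7744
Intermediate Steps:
Z(P) = 2*P
(-86 + Z(b(2)))² = (-86 + 2*(-1))² = (-86 - 2)² = (-88)² = 7744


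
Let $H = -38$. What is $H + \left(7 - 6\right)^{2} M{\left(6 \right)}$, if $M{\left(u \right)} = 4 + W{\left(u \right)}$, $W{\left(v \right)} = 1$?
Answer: $-33$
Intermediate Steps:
$M{\left(u \right)} = 5$ ($M{\left(u \right)} = 4 + 1 = 5$)
$H + \left(7 - 6\right)^{2} M{\left(6 \right)} = -38 + \left(7 - 6\right)^{2} \cdot 5 = -38 + 1^{2} \cdot 5 = -38 + 1 \cdot 5 = -38 + 5 = -33$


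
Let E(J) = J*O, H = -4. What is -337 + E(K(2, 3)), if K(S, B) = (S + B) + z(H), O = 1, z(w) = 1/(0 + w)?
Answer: -1329/4 ≈ -332.25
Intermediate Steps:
z(w) = 1/w
K(S, B) = -1/4 + B + S (K(S, B) = (S + B) + 1/(-4) = (B + S) - 1/4 = -1/4 + B + S)
E(J) = J (E(J) = J*1 = J)
-337 + E(K(2, 3)) = -337 + (-1/4 + 3 + 2) = -337 + 19/4 = -1329/4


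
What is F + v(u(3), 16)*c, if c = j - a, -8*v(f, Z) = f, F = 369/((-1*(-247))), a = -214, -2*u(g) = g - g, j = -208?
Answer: 369/247 ≈ 1.4939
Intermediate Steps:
u(g) = 0 (u(g) = -(g - g)/2 = -1/2*0 = 0)
F = 369/247 ≈ 1.4939
v(f, Z) = -f/8
c = 6 (c = -208 - 1*(-214) = -208 + 214 = 6)
F + v(u(3), 16)*c = 369/247 - 1/8*0*6 = 369/247 + 0*6 = 369/247 + 0 = 369/247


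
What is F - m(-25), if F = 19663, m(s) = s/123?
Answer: 2418574/123 ≈ 19663.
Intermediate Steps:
m(s) = s/123 (m(s) = s*(1/123) = s/123)
F - m(-25) = 19663 - (-25)/123 = 19663 - 1*(-25/123) = 19663 + 25/123 = 2418574/123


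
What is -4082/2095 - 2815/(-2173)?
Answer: -2972761/4552435 ≈ -0.65300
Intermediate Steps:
-4082/2095 - 2815/(-2173) = -4082*1/2095 - 2815*(-1/2173) = -4082/2095 + 2815/2173 = -2972761/4552435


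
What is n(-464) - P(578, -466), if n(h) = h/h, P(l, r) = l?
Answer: -577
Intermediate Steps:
n(h) = 1
n(-464) - P(578, -466) = 1 - 1*578 = 1 - 578 = -577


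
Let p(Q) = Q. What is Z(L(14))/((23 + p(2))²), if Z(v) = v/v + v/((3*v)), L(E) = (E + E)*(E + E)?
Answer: 4/1875 ≈ 0.0021333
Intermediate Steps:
L(E) = 4*E² (L(E) = (2*E)*(2*E) = 4*E²)
Z(v) = 4/3 (Z(v) = 1 + v*(1/(3*v)) = 1 + ⅓ = 4/3)
Z(L(14))/((23 + p(2))²) = 4/(3*((23 + 2)²)) = 4/(3*(25²)) = (4/3)/625 = (4/3)*(1/625) = 4/1875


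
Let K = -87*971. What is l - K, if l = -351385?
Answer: -266908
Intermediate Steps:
K = -84477
l - K = -351385 - 1*(-84477) = -351385 + 84477 = -266908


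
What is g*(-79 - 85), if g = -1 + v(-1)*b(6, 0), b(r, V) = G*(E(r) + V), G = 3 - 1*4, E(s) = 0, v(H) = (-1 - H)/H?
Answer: 164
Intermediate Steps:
v(H) = (-1 - H)/H
G = -1 (G = 3 - 4 = -1)
b(r, V) = -V (b(r, V) = -(0 + V) = -V)
g = -1 (g = -1 + ((-1 - 1*(-1))/(-1))*(-1*0) = -1 - (-1 + 1)*0 = -1 - 1*0*0 = -1 + 0*0 = -1 + 0 = -1)
g*(-79 - 85) = -(-79 - 85) = -1*(-164) = 164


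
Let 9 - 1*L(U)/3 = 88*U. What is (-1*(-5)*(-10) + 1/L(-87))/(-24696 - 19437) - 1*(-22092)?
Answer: 22419809646569/1014838335 ≈ 22092.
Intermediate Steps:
L(U) = 27 - 264*U
(-1*(-5)*(-10) + 1/L(-87))/(-24696 - 19437) - 1*(-22092) = (-1*(-5)*(-10) + 1/(27 - 264*(-87)))/(-24696 - 19437) - 1*(-22092) = (5*(-10) + 1/(27 + 22968))/(-44133) + 22092 = (-50 + 1/22995)*(-1/44133) + 22092 = -1149749/22995*(-1/44133) + 22092 = 1149749/1014838335 + 22092 = 22419809646569/1014838335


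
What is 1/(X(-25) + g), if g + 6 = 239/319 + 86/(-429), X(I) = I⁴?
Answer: 12441/4859697806 ≈ 2.5600e-6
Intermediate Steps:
g = -67819/12441 (g = -6 + (239/319 + 86/(-429)) = -6 + (239*(1/319) + 86*(-1/429)) = -6 + (239/319 - 86/429) = -6 + 6827/12441 = -67819/12441 ≈ -5.4512)
1/(X(-25) + g) = 1/((-25)⁴ - 67819/12441) = 1/(390625 - 67819/12441) = 1/(4859697806/12441) = 12441/4859697806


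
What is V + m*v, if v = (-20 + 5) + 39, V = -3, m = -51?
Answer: -1227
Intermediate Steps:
v = 24 (v = -15 + 39 = 24)
V + m*v = -3 - 51*24 = -3 - 1224 = -1227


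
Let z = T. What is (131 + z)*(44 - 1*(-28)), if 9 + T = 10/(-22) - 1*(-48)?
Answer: 134280/11 ≈ 12207.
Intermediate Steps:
T = 424/11 (T = -9 + (10/(-22) - 1*(-48)) = -9 + (10*(-1/22) + 48) = -9 + (-5/11 + 48) = -9 + 523/11 = 424/11 ≈ 38.545)
z = 424/11 ≈ 38.545
(131 + z)*(44 - 1*(-28)) = (131 + 424/11)*(44 - 1*(-28)) = 1865*(44 + 28)/11 = (1865/11)*72 = 134280/11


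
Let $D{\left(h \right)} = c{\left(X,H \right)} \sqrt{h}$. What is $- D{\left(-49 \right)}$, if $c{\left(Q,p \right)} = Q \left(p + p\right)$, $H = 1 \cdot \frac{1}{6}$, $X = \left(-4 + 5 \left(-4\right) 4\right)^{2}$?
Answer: $- 16464 i \approx - 16464.0 i$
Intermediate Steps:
$X = 7056$ ($X = \left(-4 - 80\right)^{2} = \left(-84\right)^{2} = 7056$)
$H = \frac{1}{6}$ ($H = 1 \cdot \frac{1}{6} = \frac{1}{6} \approx 0.16667$)
$c{\left(Q,p \right)} = 2 Q p$ ($c{\left(Q,p \right)} = Q 2 p = 2 Q p$)
$D{\left(h \right)} = 2352 \sqrt{h}$ ($D{\left(h \right)} = 2 \cdot 7056 \cdot \frac{1}{6} \sqrt{h} = 2352 \sqrt{h}$)
$- D{\left(-49 \right)} = - 2352 \sqrt{-49} = - 2352 \cdot 7 i = - 16464 i$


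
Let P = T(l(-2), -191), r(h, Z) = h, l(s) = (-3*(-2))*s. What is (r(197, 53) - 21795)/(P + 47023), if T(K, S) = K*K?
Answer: -21598/47167 ≈ -0.45790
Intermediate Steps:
l(s) = 6*s
T(K, S) = K**2
P = 144 (P = (6*(-2))**2 = (-12)**2 = 144)
(r(197, 53) - 21795)/(P + 47023) = (197 - 21795)/(144 + 47023) = -21598/47167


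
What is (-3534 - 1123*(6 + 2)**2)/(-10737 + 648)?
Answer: 75406/10089 ≈ 7.4741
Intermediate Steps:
(-3534 - 1123*(6 + 2)**2)/(-10737 + 648) = (-3534 - 1123*8**2)/(-10089) = (-3534 - 1123*64)*(-1/10089) = (-3534 - 71872)*(-1/10089) = -75406*(-1/10089) = 75406/10089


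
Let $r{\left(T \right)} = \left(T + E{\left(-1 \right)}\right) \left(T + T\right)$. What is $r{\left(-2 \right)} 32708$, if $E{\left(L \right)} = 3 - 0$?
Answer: $-130832$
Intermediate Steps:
$E{\left(L \right)} = 3$ ($E{\left(L \right)} = 3 + 0 = 3$)
$r{\left(T \right)} = 2 T \left(3 + T\right)$ ($r{\left(T \right)} = \left(T + 3\right) \left(T + T\right) = \left(3 + T\right) 2 T = 2 T \left(3 + T\right)$)
$r{\left(-2 \right)} 32708 = 2 \left(-2\right) \left(3 - 2\right) 32708 = 2 \left(-2\right) 1 \cdot 32708 = \left(-4\right) 32708 = -130832$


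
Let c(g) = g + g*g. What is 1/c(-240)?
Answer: 1/57360 ≈ 1.7434e-5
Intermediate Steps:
c(g) = g + g**2
1/c(-240) = 1/(-240*(1 - 240)) = 1/(-240*(-239)) = 1/57360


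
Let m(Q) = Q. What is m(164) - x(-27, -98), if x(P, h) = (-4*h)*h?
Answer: 38580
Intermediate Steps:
x(P, h) = -4*h²
m(164) - x(-27, -98) = 164 - (-4)*(-98)² = 164 - (-4)*9604 = 164 - 1*(-38416) = 164 + 38416 = 38580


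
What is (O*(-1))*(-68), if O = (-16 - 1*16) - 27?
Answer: -4012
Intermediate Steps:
O = -59 (O = (-16 - 16) - 27 = -32 - 27 = -59)
(O*(-1))*(-68) = -59*(-1)*(-68) = 59*(-68) = -4012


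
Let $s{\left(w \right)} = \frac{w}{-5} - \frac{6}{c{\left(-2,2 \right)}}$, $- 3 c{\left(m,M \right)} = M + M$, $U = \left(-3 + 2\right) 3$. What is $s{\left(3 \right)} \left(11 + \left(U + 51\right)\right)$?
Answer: $\frac{2301}{10} \approx 230.1$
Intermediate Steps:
$U = -3$ ($U = \left(-1\right) 3 = -3$)
$c{\left(m,M \right)} = - \frac{2 M}{3}$ ($c{\left(m,M \right)} = - \frac{M + M}{3} = - \frac{2 M}{3}$)
$s{\left(w \right)} = \frac{9}{2} - \frac{w}{5}$ ($s{\left(w \right)} = \frac{w}{-5} - \frac{6}{\left(- \frac{2}{3}\right) 2} = w \left(- \frac{1}{5}\right) - \frac{6}{- \frac{4}{3}} = - \frac{w}{5} - - \frac{9}{2} = - \frac{w}{5} + \frac{9}{2} = \frac{9}{2} - \frac{w}{5}$)
$s{\left(3 \right)} \left(11 + \left(U + 51\right)\right) = \left(\frac{9}{2} - \frac{3}{5}\right) \left(11 + \left(-3 + 51\right)\right) = \left(\frac{9}{2} - \frac{3}{5}\right) \left(11 + 48\right) = \frac{39}{10} \cdot 59 = \frac{2301}{10}$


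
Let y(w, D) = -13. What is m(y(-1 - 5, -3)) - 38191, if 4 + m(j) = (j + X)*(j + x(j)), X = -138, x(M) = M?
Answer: -34269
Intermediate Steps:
m(j) = -4 + 2*j*(-138 + j) (m(j) = -4 + (j - 138)*(j + j) = -4 + (-138 + j)*(2*j) = -4 + 2*j*(-138 + j))
m(y(-1 - 5, -3)) - 38191 = (-4 - 276*(-13) + 2*(-13)²) - 38191 = (-4 + 3588 + 2*169) - 38191 = (-4 + 3588 + 338) - 38191 = 3922 - 38191 = -34269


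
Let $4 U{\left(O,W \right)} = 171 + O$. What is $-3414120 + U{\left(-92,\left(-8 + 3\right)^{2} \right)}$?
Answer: $- \frac{13656401}{4} \approx -3.4141 \cdot 10^{6}$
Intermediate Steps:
$U{\left(O,W \right)} = \frac{171}{4} + \frac{O}{4}$ ($U{\left(O,W \right)} = \frac{171 + O}{4} = \frac{171}{4} + \frac{O}{4}$)
$-3414120 + U{\left(-92,\left(-8 + 3\right)^{2} \right)} = -3414120 + \left(\frac{171}{4} + \frac{1}{4} \left(-92\right)\right) = -3414120 + \left(\frac{171}{4} - 23\right) = -3414120 + \frac{79}{4} = - \frac{13656401}{4}$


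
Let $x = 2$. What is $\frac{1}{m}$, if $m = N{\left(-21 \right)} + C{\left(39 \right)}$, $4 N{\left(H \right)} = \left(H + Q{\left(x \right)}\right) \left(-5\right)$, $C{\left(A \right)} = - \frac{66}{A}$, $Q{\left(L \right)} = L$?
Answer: $\frac{52}{1147} \approx 0.045336$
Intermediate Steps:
$N{\left(H \right)} = - \frac{5}{2} - \frac{5 H}{4}$ ($N{\left(H \right)} = \frac{\left(H + 2\right) \left(-5\right)}{4} = \frac{\left(2 + H\right) \left(-5\right)}{4} = \frac{-10 - 5 H}{4} = - \frac{5}{2} - \frac{5 H}{4}$)
$m = \frac{1147}{52}$ ($m = \left(- \frac{5}{2} - - \frac{105}{4}\right) - \frac{66}{39} = \left(- \frac{5}{2} + \frac{105}{4}\right) - \frac{22}{13} = \frac{95}{4} - \frac{22}{13} = \frac{1147}{52} \approx 22.058$)
$\frac{1}{m} = \frac{1}{\frac{1147}{52}} = \frac{52}{1147}$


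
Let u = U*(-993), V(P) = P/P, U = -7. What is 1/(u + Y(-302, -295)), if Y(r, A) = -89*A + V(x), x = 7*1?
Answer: 1/33207 ≈ 3.0114e-5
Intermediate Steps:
x = 7
V(P) = 1
Y(r, A) = 1 - 89*A (Y(r, A) = -89*A + 1 = 1 - 89*A)
u = 6951 (u = -7*(-993) = 6951)
1/(u + Y(-302, -295)) = 1/(6951 + (1 - 89*(-295))) = 1/(6951 + (1 + 26255)) = 1/(6951 + 26256) = 1/33207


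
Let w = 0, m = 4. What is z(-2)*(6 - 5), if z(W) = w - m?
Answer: -4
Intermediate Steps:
z(W) = -4 (z(W) = 0 - 1*4 = 0 - 4 = -4)
z(-2)*(6 - 5) = -4*(6 - 5) = -4*1 = -4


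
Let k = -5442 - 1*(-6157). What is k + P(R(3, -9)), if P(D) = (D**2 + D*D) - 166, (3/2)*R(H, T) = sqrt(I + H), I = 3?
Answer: 1663/3 ≈ 554.33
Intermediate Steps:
R(H, T) = 2*sqrt(3 + H)/3
P(D) = -166 + 2*D**2 (P(D) = (D**2 + D**2) - 166 = 2*D**2 - 166 = -166 + 2*D**2)
k = 715 (k = -5442 + 6157 = 715)
k + P(R(3, -9)) = 715 + (-166 + 2*(2*sqrt(3 + 3)/3)**2) = 715 + (-166 + 2*(2*sqrt(6)/3)**2) = 715 + (-166 + 2*(8/3)) = 715 + (-166 + 16/3) = 715 - 482/3 = 1663/3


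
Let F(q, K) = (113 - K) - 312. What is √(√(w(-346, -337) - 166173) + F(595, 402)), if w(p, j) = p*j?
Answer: √(-601 + I*√49571) ≈ 4.4674 + 24.919*I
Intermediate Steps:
F(q, K) = -199 - K
w(p, j) = j*p
√(√(w(-346, -337) - 166173) + F(595, 402)) = √(√(-337*(-346) - 166173) + (-199 - 1*402)) = √(√(116602 - 166173) + (-199 - 402)) = √(√(-49571) - 601) = √(I*√49571 - 601) = √(-601 + I*√49571)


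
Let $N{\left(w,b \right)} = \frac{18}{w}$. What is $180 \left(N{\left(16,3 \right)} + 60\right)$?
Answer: $\frac{22005}{2} \approx 11003.0$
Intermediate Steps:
$180 \left(N{\left(16,3 \right)} + 60\right) = 180 \left(\frac{18}{16} + 60\right) = 180 \left(18 \cdot \frac{1}{16} + 60\right) = 180 \left(\frac{9}{8} + 60\right) = 180 \cdot \frac{489}{8} = \frac{22005}{2}$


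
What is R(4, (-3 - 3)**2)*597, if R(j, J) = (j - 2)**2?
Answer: 2388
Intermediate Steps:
R(j, J) = (-2 + j)**2
R(4, (-3 - 3)**2)*597 = (-2 + 4)**2*597 = 2**2*597 = 4*597 = 2388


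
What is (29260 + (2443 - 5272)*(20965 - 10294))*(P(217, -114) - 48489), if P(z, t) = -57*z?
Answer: 1835416361142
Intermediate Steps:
(29260 + (2443 - 5272)*(20965 - 10294))*(P(217, -114) - 48489) = (29260 + (2443 - 5272)*(20965 - 10294))*(-57*217 - 48489) = (29260 - 2829*10671)*(-12369 - 48489) = (29260 - 30188259)*(-60858) = -30158999*(-60858) = 1835416361142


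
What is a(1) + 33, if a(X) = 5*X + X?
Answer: 39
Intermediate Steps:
a(X) = 6*X
a(1) + 33 = 6*1 + 33 = 6 + 33 = 39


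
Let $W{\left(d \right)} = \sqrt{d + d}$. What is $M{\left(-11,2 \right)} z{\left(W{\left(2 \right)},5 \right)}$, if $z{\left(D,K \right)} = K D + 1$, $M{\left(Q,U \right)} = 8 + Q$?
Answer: $-33$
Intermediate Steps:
$W{\left(d \right)} = \sqrt{2} \sqrt{d}$ ($W{\left(d \right)} = \sqrt{2 d} = \sqrt{2} \sqrt{d}$)
$z{\left(D,K \right)} = 1 + D K$ ($z{\left(D,K \right)} = D K + 1 = 1 + D K$)
$M{\left(-11,2 \right)} z{\left(W{\left(2 \right)},5 \right)} = \left(8 - 11\right) \left(1 + \sqrt{2} \sqrt{2} \cdot 5\right) = - 3 \left(1 + 2 \cdot 5\right) = - 3 \left(1 + 10\right) = \left(-3\right) 11 = -33$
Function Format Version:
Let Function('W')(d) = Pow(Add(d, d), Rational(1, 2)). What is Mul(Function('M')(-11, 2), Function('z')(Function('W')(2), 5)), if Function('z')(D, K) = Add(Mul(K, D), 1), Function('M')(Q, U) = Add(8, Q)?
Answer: -33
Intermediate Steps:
Function('W')(d) = Mul(Pow(2, Rational(1, 2)), Pow(d, Rational(1, 2))) (Function('W')(d) = Pow(Mul(2, d), Rational(1, 2)) = Mul(Pow(2, Rational(1, 2)), Pow(d, Rational(1, 2))))
Function('z')(D, K) = Add(1, Mul(D, K)) (Function('z')(D, K) = Add(Mul(D, K), 1) = Add(1, Mul(D, K)))
Mul(Function('M')(-11, 2), Function('z')(Function('W')(2), 5)) = Mul(Add(8, -11), Add(1, Mul(Mul(Pow(2, Rational(1, 2)), Pow(2, Rational(1, 2))), 5))) = Mul(-3, Add(1, Mul(2, 5))) = Mul(-3, Add(1, 10)) = Mul(-3, 11) = -33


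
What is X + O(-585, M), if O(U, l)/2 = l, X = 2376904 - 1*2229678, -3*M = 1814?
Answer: 438050/3 ≈ 1.4602e+5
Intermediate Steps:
M = -1814/3 (M = -⅓*1814 = -1814/3 ≈ -604.67)
X = 147226 (X = 2376904 - 2229678 = 147226)
O(U, l) = 2*l
X + O(-585, M) = 147226 + 2*(-1814/3) = 147226 - 3628/3 = 438050/3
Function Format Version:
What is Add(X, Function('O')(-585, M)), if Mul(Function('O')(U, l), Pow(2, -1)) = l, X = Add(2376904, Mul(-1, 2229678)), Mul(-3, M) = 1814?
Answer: Rational(438050, 3) ≈ 1.4602e+5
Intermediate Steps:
M = Rational(-1814, 3) (M = Mul(Rational(-1, 3), 1814) = Rational(-1814, 3) ≈ -604.67)
X = 147226 (X = Add(2376904, -2229678) = 147226)
Function('O')(U, l) = Mul(2, l)
Add(X, Function('O')(-585, M)) = Add(147226, Mul(2, Rational(-1814, 3))) = Add(147226, Rational(-3628, 3)) = Rational(438050, 3)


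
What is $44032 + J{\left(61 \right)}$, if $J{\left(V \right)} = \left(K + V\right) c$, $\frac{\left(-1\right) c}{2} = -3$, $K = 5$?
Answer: $44428$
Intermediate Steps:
$c = 6$ ($c = \left(-2\right) \left(-3\right) = 6$)
$J{\left(V \right)} = 30 + 6 V$ ($J{\left(V \right)} = \left(5 + V\right) 6 = 30 + 6 V$)
$44032 + J{\left(61 \right)} = 44032 + \left(30 + 6 \cdot 61\right) = 44032 + \left(30 + 366\right) = 44032 + 396 = 44428$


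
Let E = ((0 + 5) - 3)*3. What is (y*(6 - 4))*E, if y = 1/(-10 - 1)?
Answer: -12/11 ≈ -1.0909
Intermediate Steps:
y = -1/11 (y = 1/(-11) = -1/11 ≈ -0.090909)
E = 6 (E = (5 - 3)*3 = 2*3 = 6)
(y*(6 - 4))*E = -(6 - 4)/11*6 = -1/11*2*6 = -2/11*6 = -12/11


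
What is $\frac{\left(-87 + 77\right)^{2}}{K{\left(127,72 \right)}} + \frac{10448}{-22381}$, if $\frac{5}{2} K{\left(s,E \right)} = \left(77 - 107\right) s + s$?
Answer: $- \frac{44075234}{82429223} \approx -0.5347$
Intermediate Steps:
$K{\left(s,E \right)} = - \frac{58 s}{5}$ ($K{\left(s,E \right)} = \frac{2 \left(\left(77 - 107\right) s + s\right)}{5} = \frac{2 \left(- 30 s + s\right)}{5} = \frac{2 \left(- 29 s\right)}{5} = - \frac{58 s}{5}$)
$\frac{\left(-87 + 77\right)^{2}}{K{\left(127,72 \right)}} + \frac{10448}{-22381} = \frac{\left(-87 + 77\right)^{2}}{\left(- \frac{58}{5}\right) 127} + \frac{10448}{-22381} = \frac{\left(-10\right)^{2}}{- \frac{7366}{5}} + 10448 \left(- \frac{1}{22381}\right) = 100 \left(- \frac{5}{7366}\right) - \frac{10448}{22381} = - \frac{250}{3683} - \frac{10448}{22381} = - \frac{44075234}{82429223}$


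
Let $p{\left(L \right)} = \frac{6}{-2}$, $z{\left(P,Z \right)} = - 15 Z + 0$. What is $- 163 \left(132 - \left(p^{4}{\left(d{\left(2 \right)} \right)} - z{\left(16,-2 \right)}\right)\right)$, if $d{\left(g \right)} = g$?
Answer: $-13203$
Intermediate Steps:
$z{\left(P,Z \right)} = - 15 Z$
$p{\left(L \right)} = -3$ ($p{\left(L \right)} = 6 \left(- \frac{1}{2}\right) = -3$)
$- 163 \left(132 - \left(p^{4}{\left(d{\left(2 \right)} \right)} - z{\left(16,-2 \right)}\right)\right) = - 163 \left(132 - 51\right) = \left(-163\right) 81 = -13203$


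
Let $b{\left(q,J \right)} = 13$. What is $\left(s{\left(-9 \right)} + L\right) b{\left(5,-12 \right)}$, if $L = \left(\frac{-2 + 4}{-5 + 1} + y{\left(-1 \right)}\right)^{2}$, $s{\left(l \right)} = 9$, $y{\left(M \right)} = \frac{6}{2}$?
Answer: $\frac{793}{4} \approx 198.25$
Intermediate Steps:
$y{\left(M \right)} = 3$ ($y{\left(M \right)} = 6 \cdot \frac{1}{2} = 3$)
$L = \frac{25}{4}$ ($L = \left(\frac{-2 + 4}{-5 + 1} + 3\right)^{2} = \left(\frac{2}{-4} + 3\right)^{2} = \left(2 \left(- \frac{1}{4}\right) + 3\right)^{2} = \left(- \frac{1}{2} + 3\right)^{2} = \left(\frac{5}{2}\right)^{2} = \frac{25}{4} \approx 6.25$)
$\left(s{\left(-9 \right)} + L\right) b{\left(5,-12 \right)} = \left(9 + \frac{25}{4}\right) 13 = \frac{61}{4} \cdot 13 = \frac{793}{4}$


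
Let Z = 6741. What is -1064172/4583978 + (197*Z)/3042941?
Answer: 1424602371327/6974387299649 ≈ 0.20426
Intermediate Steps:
-1064172/4583978 + (197*Z)/3042941 = -1064172/4583978 + (197*6741)/3042941 = -1064172*1/4583978 + 1327977*(1/3042941) = -532086/2291989 + 1327977/3042941 = 1424602371327/6974387299649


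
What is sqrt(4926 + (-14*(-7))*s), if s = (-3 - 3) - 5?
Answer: 2*sqrt(962) ≈ 62.032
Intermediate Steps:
s = -11 (s = -6 - 5 = -11)
sqrt(4926 + (-14*(-7))*s) = sqrt(4926 - 14*(-7)*(-11)) = sqrt(4926 + 98*(-11)) = sqrt(4926 - 1078) = sqrt(3848) = 2*sqrt(962)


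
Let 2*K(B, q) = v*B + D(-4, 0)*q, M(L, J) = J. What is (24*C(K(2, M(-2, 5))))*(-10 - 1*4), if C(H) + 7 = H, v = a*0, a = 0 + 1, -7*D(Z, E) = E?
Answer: 2352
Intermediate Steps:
D(Z, E) = -E/7
a = 1
v = 0 (v = 1*0 = 0)
K(B, q) = 0 (K(B, q) = (0*B + (-⅐*0)*q)/2 = (0 + 0*q)/2 = (0 + 0)/2 = (½)*0 = 0)
C(H) = -7 + H
(24*C(K(2, M(-2, 5))))*(-10 - 1*4) = (24*(-7 + 0))*(-10 - 1*4) = (24*(-7))*(-10 - 4) = -168*(-14) = 2352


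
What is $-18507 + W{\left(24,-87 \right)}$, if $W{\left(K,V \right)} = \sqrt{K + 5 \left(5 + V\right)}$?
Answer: $-18507 + i \sqrt{386} \approx -18507.0 + 19.647 i$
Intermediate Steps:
$W{\left(K,V \right)} = \sqrt{25 + K + 5 V}$ ($W{\left(K,V \right)} = \sqrt{K + \left(25 + 5 V\right)} = \sqrt{25 + K + 5 V}$)
$-18507 + W{\left(24,-87 \right)} = -18507 + \sqrt{25 + 24 + 5 \left(-87\right)} = -18507 + \sqrt{25 + 24 - 435} = -18507 + \sqrt{-386} = -18507 + i \sqrt{386}$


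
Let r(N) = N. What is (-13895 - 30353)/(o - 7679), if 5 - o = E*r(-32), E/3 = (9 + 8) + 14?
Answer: 22124/2349 ≈ 9.4185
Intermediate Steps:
E = 93 (E = 3*((9 + 8) + 14) = 3*(17 + 14) = 3*31 = 93)
o = 2981 (o = 5 - 93*(-32) = 5 - 1*(-2976) = 5 + 2976 = 2981)
(-13895 - 30353)/(o - 7679) = (-13895 - 30353)/(2981 - 7679) = -44248/(-4698) = -44248*(-1/4698) = 22124/2349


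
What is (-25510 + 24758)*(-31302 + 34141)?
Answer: -2134928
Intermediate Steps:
(-25510 + 24758)*(-31302 + 34141) = -752*2839 = -2134928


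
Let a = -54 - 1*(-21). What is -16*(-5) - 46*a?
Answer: 1598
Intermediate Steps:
a = -33 (a = -54 + 21 = -33)
-16*(-5) - 46*a = -16*(-5) - 46*(-33) = 80 + 1518 = 1598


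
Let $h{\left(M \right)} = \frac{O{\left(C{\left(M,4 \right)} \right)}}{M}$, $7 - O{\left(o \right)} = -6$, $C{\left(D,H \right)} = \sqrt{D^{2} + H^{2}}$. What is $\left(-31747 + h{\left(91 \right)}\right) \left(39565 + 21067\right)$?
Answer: $- \frac{13474128096}{7} \approx -1.9249 \cdot 10^{9}$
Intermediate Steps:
$O{\left(o \right)} = 13$ ($O{\left(o \right)} = 7 - -6 = 7 + 6 = 13$)
$h{\left(M \right)} = \frac{13}{M}$
$\left(-31747 + h{\left(91 \right)}\right) \left(39565 + 21067\right) = \left(-31747 + \frac{13}{91}\right) \left(39565 + 21067\right) = \left(-31747 + 13 \cdot \frac{1}{91}\right) 60632 = \left(-31747 + \frac{1}{7}\right) 60632 = \left(- \frac{222228}{7}\right) 60632 = - \frac{13474128096}{7}$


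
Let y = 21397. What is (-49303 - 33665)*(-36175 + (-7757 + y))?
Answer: 1869683880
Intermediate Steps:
(-49303 - 33665)*(-36175 + (-7757 + y)) = (-49303 - 33665)*(-36175 + (-7757 + 21397)) = -82968*(-36175 + 13640) = -82968*(-22535) = 1869683880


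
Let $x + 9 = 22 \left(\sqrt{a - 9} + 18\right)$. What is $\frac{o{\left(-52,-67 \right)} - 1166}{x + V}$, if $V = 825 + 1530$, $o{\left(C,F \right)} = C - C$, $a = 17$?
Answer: $- \frac{799293}{1878673} + \frac{12826 \sqrt{2}}{1878673} \approx -0.4158$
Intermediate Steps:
$o{\left(C,F \right)} = 0$
$V = 2355$
$x = 387 + 44 \sqrt{2}$ ($x = -9 + 22 \left(\sqrt{17 - 9} + 18\right) = -9 + 22 \left(\sqrt{8} + 18\right) = -9 + 22 \left(2 \sqrt{2} + 18\right) = -9 + 22 \left(18 + 2 \sqrt{2}\right) = -9 + \left(396 + 44 \sqrt{2}\right) = 387 + 44 \sqrt{2} \approx 449.23$)
$\frac{o{\left(-52,-67 \right)} - 1166}{x + V} = \frac{0 - 1166}{\left(387 + 44 \sqrt{2}\right) + 2355} = - \frac{1166}{2742 + 44 \sqrt{2}}$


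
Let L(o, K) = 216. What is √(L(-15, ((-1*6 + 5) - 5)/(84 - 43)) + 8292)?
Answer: 2*√2127 ≈ 92.239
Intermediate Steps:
√(L(-15, ((-1*6 + 5) - 5)/(84 - 43)) + 8292) = √(216 + 8292) = √8508 = 2*√2127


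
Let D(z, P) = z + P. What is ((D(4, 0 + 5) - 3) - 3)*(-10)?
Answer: -30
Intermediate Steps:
D(z, P) = P + z
((D(4, 0 + 5) - 3) - 3)*(-10) = ((((0 + 5) + 4) - 3) - 3)*(-10) = (((5 + 4) - 3) - 3)*(-10) = ((9 - 3) - 3)*(-10) = (6 - 3)*(-10) = 3*(-10) = -30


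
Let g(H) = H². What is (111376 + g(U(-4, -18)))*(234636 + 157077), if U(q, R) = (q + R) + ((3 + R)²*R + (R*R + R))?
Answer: 5599197328116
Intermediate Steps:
U(q, R) = q + R² + 2*R + R*(3 + R)² (U(q, R) = (R + q) + (R*(3 + R)² + (R² + R)) = (R + q) + (R*(3 + R)² + (R + R²)) = (R + q) + (R + R² + R*(3 + R)²) = q + R² + 2*R + R*(3 + R)²)
(111376 + g(U(-4, -18)))*(234636 + 157077) = (111376 + (-4 + (-18)³ + 7*(-18)² + 11*(-18))²)*(234636 + 157077) = (111376 + (-4 - 5832 + 7*324 - 198)²)*391713 = (111376 + (-4 - 5832 + 2268 - 198)²)*391713 = (111376 + (-3766)²)*391713 = (111376 + 14182756)*391713 = 14294132*391713 = 5599197328116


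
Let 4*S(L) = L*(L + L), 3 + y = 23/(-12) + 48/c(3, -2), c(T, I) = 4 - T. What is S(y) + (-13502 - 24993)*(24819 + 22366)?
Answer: -523119066311/288 ≈ -1.8164e+9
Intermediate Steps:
y = 517/12 (y = -3 + (23/(-12) + 48/(4 - 1*3)) = -3 + (23*(-1/12) + 48/(4 - 3)) = -3 + (-23/12 + 48/1) = -3 + (-23/12 + 48*1) = -3 + (-23/12 + 48) = -3 + 553/12 = 517/12 ≈ 43.083)
S(L) = L²/2 (S(L) = (L*(L + L))/4 = (L*(2*L))/4 = (2*L²)/4 = L²/2)
S(y) + (-13502 - 24993)*(24819 + 22366) = (517/12)²/2 + (-13502 - 24993)*(24819 + 22366) = (½)*(267289/144) - 38495*47185 = 267289/288 - 1816386575 = -523119066311/288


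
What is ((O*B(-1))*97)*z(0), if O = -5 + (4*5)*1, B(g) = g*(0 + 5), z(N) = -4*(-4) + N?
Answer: -116400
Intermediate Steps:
z(N) = 16 + N
B(g) = 5*g (B(g) = g*5 = 5*g)
O = 15 (O = -5 + 20*1 = -5 + 20 = 15)
((O*B(-1))*97)*z(0) = ((15*(5*(-1)))*97)*(16 + 0) = ((15*(-5))*97)*16 = -75*97*16 = -7275*16 = -116400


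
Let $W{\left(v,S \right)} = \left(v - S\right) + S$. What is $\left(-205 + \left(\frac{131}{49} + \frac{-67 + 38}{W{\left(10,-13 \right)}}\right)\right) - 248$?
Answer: $- \frac{222081}{490} \approx -453.23$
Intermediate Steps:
$W{\left(v,S \right)} = v$
$\left(-205 + \left(\frac{131}{49} + \frac{-67 + 38}{W{\left(10,-13 \right)}}\right)\right) - 248 = \left(-205 + \left(\frac{131}{49} + \frac{-67 + 38}{10}\right)\right) - 248 = \left(-205 + \left(131 \cdot \frac{1}{49} - \frac{29}{10}\right)\right) - 248 = \left(-205 + \left(\frac{131}{49} - \frac{29}{10}\right)\right) - 248 = \left(-205 - \frac{111}{490}\right) - 248 = - \frac{100561}{490} - 248 = - \frac{222081}{490}$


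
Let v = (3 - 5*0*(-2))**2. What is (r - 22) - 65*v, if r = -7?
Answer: -614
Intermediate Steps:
v = 9 (v = (3 + 0*(-2))**2 = (3 + 0)**2 = 3**2 = 9)
(r - 22) - 65*v = (-7 - 22) - 65*9 = -29 - 585 = -614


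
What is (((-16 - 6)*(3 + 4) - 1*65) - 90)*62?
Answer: -19158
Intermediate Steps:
(((-16 - 6)*(3 + 4) - 1*65) - 90)*62 = ((-22*7 - 65) - 90)*62 = ((-154 - 65) - 90)*62 = (-219 - 90)*62 = -309*62 = -19158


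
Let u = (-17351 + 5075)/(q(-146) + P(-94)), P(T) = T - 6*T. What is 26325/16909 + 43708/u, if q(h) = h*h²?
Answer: 191641979472221/17297907 ≈ 1.1079e+7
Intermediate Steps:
P(T) = -5*T
q(h) = h³
u = 2046/518611 (u = (-17351 + 5075)/((-146)³ - 5*(-94)) = -12276/(-3112136 + 470) = -12276/(-3111666) = -12276*(-1/3111666) = 2046/518611 ≈ 0.0039452)
26325/16909 + 43708/u = 26325/16909 + 43708/(2046/518611) = 26325*(1/16909) + 43708*(518611/2046) = 26325/16909 + 11333724794/1023 = 191641979472221/17297907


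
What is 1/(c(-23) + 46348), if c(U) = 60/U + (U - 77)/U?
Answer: 23/1066044 ≈ 2.1575e-5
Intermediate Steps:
c(U) = 60/U + (-77 + U)/U
1/(c(-23) + 46348) = 1/((-17 - 23)/(-23) + 46348) = 1/(-1/23*(-40) + 46348) = 1/(40/23 + 46348) = 1/(1066044/23) = 23/1066044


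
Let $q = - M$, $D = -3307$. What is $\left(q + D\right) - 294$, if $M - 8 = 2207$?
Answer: $-5816$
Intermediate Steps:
$M = 2215$ ($M = 8 + 2207 = 2215$)
$q = -2215$ ($q = \left(-1\right) 2215 = -2215$)
$\left(q + D\right) - 294 = \left(-2215 - 3307\right) - 294 = -5522 - 294 = -5816$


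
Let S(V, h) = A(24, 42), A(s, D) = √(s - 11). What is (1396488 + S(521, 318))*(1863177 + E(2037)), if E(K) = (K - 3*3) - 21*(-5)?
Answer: 2604883031280 + 1865310*√13 ≈ 2.6049e+12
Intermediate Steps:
E(K) = 96 + K (E(K) = (K - 9) + 105 = (-9 + K) + 105 = 96 + K)
A(s, D) = √(-11 + s)
S(V, h) = √13 (S(V, h) = √(-11 + 24) = √13)
(1396488 + S(521, 318))*(1863177 + E(2037)) = (1396488 + √13)*(1863177 + (96 + 2037)) = (1396488 + √13)*(1863177 + 2133) = (1396488 + √13)*1865310 = 2604883031280 + 1865310*√13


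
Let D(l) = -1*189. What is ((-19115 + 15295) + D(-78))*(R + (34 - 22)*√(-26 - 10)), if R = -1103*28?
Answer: 123813956 - 288648*I ≈ 1.2381e+8 - 2.8865e+5*I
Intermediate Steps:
D(l) = -189
R = -30884
((-19115 + 15295) + D(-78))*(R + (34 - 22)*√(-26 - 10)) = ((-19115 + 15295) - 189)*(-30884 + (34 - 22)*√(-26 - 10)) = (-3820 - 189)*(-30884 + 12*√(-36)) = -4009*(-30884 + 12*(6*I)) = -4009*(-30884 + 72*I) = 123813956 - 288648*I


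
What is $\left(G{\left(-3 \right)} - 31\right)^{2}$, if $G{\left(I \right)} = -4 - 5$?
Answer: $1600$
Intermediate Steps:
$G{\left(I \right)} = -9$ ($G{\left(I \right)} = -4 - 5 = -9$)
$\left(G{\left(-3 \right)} - 31\right)^{2} = \left(-9 - 31\right)^{2} = \left(-40\right)^{2} = 1600$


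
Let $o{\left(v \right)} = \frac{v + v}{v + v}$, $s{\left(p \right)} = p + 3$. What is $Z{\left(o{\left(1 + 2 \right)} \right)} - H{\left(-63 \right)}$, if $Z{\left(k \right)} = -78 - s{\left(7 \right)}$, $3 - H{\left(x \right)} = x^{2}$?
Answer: $3878$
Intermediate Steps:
$s{\left(p \right)} = 3 + p$
$o{\left(v \right)} = 1$ ($o{\left(v \right)} = \frac{2 v}{2 v} = 2 v \frac{1}{2 v} = 1$)
$H{\left(x \right)} = 3 - x^{2}$
$Z{\left(k \right)} = -88$ ($Z{\left(k \right)} = -78 - \left(3 + 7\right) = -78 - 10 = -88$)
$Z{\left(o{\left(1 + 2 \right)} \right)} - H{\left(-63 \right)} = -88 - \left(3 - \left(-63\right)^{2}\right) = -88 - \left(3 - 3969\right) = -88 - -3966 = -88 + 3966 = 3878$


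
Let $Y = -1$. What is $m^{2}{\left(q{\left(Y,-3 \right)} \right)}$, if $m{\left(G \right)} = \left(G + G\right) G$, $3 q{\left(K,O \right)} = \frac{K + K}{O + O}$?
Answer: $\frac{4}{6561} \approx 0.00060966$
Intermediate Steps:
$q{\left(K,O \right)} = \frac{K}{3 O}$ ($q{\left(K,O \right)} = \frac{\left(K + K\right) \frac{1}{O + O}}{3} = \frac{2 K \frac{1}{2 O}}{3} = \frac{K \frac{1}{O}}{3} = \frac{K}{3 O}$)
$m{\left(G \right)} = 2 G^{2}$ ($m{\left(G \right)} = 2 G G = 2 G^{2}$)
$m^{2}{\left(q{\left(Y,-3 \right)} \right)} = \left(2 \left(\frac{1}{3} \left(-1\right) \frac{1}{-3}\right)^{2}\right)^{2} = \left(2 \left(\frac{1}{3} \left(-1\right) \left(- \frac{1}{3}\right)\right)^{2}\right)^{2} = \left(\frac{2}{81}\right)^{2} = \frac{4}{6561}$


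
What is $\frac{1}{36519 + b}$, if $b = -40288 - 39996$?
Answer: $- \frac{1}{43765} \approx -2.2849 \cdot 10^{-5}$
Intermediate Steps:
$b = -80284$ ($b = -40288 - 39996 = -80284$)
$\frac{1}{36519 + b} = \frac{1}{36519 - 80284} = \frac{1}{-43765} = - \frac{1}{43765}$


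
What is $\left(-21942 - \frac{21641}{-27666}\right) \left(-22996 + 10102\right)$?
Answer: $\frac{1304498295919}{4611} \approx 2.8291 \cdot 10^{8}$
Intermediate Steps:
$\left(-21942 - \frac{21641}{-27666}\right) \left(-22996 + 10102\right) = \left(-21942 - - \frac{21641}{27666}\right) \left(-12894\right) = \left(-21942 + \frac{21641}{27666}\right) \left(-12894\right) = \left(- \frac{607025731}{27666}\right) \left(-12894\right) = \frac{1304498295919}{4611}$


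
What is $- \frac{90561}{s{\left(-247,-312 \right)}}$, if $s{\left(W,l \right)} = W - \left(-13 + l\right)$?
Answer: $- \frac{30187}{26} \approx -1161.0$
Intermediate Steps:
$s{\left(W,l \right)} = 13 + W - l$
$- \frac{90561}{s{\left(-247,-312 \right)}} = - \frac{90561}{13 - 247 - -312} = - \frac{90561}{13 - 247 + 312} = - \frac{90561}{78} = \left(-90561\right) \frac{1}{78} = - \frac{30187}{26}$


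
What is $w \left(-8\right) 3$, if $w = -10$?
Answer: $240$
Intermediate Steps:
$w \left(-8\right) 3 = \left(-10\right) \left(-8\right) 3 = 80 \cdot 3 = 240$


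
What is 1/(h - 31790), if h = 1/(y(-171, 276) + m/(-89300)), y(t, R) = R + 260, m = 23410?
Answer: -4784139/152087769880 ≈ -3.1456e-5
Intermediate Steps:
y(t, R) = 260 + R
h = 8930/4784139 (h = 1/((260 + 276) + 23410/(-89300)) = 1/(536 + 23410*(-1/89300)) = 1/(536 - 2341/8930) = 1/(4784139/8930) = 8930/4784139 ≈ 0.0018666)
1/(h - 31790) = 1/(8930/4784139 - 31790) = 1/(-152087769880/4784139) = -4784139/152087769880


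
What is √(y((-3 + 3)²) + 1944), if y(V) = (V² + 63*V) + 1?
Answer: √1945 ≈ 44.102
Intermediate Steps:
y(V) = 1 + V² + 63*V
√(y((-3 + 3)²) + 1944) = √((1 + ((-3 + 3)²)² + 63*(-3 + 3)²) + 1944) = √((1 + (0²)² + 63*0²) + 1944) = √((1 + 0² + 63*0) + 1944) = √((1 + 0 + 0) + 1944) = √(1 + 1944) = √1945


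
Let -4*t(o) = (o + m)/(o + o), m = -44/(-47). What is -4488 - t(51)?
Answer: -86059447/19176 ≈ -4487.9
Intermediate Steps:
m = 44/47 (m = -44*(-1/47) = 44/47 ≈ 0.93617)
t(o) = -(44/47 + o)/(8*o) (t(o) = -(o + 44/47)/(4*(o + o)) = -(44/47 + o)/(4*(2*o)) = -(44/47 + o)*1/(2*o)/4 = -(44/47 + o)/(8*o))
-4488 - t(51) = -4488 - (-44 - 47*51)/(376*51) = -4488 - (-44 - 2397)/(376*51) = -4488 - (-2441)/(376*51) = -4488 - 1*(-2441/19176) = -4488 + 2441/19176 = -86059447/19176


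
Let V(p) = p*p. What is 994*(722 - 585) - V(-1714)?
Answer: -2801618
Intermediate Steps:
V(p) = p²
994*(722 - 585) - V(-1714) = 994*(722 - 585) - 1*(-1714)² = 994*137 - 1*2937796 = 136178 - 2937796 = -2801618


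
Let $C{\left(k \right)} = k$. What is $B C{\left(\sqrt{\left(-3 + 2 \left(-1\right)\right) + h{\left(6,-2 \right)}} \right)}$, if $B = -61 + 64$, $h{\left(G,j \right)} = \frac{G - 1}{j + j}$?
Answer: $\frac{15 i}{2} \approx 7.5 i$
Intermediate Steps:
$h{\left(G,j \right)} = \frac{-1 + G}{2 j}$
$B = 3$
$B C{\left(\sqrt{\left(-3 + 2 \left(-1\right)\right) + h{\left(6,-2 \right)}} \right)} = 3 \sqrt{\left(-3 + 2 \left(-1\right)\right) + \frac{-1 + 6}{2 \left(-2\right)}} = 3 \sqrt{\left(-3 - 2\right) + \frac{1}{2} \left(- \frac{1}{2}\right) 5} = 3 \sqrt{-5 - \frac{5}{4}} = 3 \sqrt{- \frac{25}{4}} = 3 \frac{5 i}{2} = \frac{15 i}{2}$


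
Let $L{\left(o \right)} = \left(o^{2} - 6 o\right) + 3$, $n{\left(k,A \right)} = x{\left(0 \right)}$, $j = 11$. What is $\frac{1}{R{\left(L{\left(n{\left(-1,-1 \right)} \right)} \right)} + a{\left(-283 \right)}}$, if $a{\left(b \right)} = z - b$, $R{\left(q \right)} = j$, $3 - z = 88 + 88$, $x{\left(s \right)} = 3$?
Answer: $\frac{1}{121} \approx 0.0082645$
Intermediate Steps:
$n{\left(k,A \right)} = 3$
$L{\left(o \right)} = 3 + o^{2} - 6 o$
$z = -173$ ($z = 3 - \left(88 + 88\right) = 3 - 176 = -173$)
$R{\left(q \right)} = 11$
$a{\left(b \right)} = -173 - b$
$\frac{1}{R{\left(L{\left(n{\left(-1,-1 \right)} \right)} \right)} + a{\left(-283 \right)}} = \frac{1}{11 - -110} = \frac{1}{11 + \left(-173 + 283\right)} = \frac{1}{11 + 110} = \frac{1}{121}$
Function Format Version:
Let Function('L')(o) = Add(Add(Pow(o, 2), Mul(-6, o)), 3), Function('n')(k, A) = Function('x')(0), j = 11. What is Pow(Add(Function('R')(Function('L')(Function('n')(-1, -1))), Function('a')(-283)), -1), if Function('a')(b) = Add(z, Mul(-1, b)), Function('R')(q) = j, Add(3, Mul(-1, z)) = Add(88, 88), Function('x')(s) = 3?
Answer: Rational(1, 121) ≈ 0.0082645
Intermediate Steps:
Function('n')(k, A) = 3
Function('L')(o) = Add(3, Pow(o, 2), Mul(-6, o))
z = -173 (z = Add(3, Mul(-1, Add(88, 88))) = Add(3, Mul(-1, 176)) = Add(3, -176) = -173)
Function('R')(q) = 11
Function('a')(b) = Add(-173, Mul(-1, b))
Pow(Add(Function('R')(Function('L')(Function('n')(-1, -1))), Function('a')(-283)), -1) = Pow(Add(11, Add(-173, Mul(-1, -283))), -1) = Pow(Add(11, Add(-173, 283)), -1) = Pow(Add(11, 110), -1) = Pow(121, -1) = Rational(1, 121)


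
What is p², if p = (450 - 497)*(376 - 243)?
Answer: 39075001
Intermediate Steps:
p = -6251 (p = -47*133 = -6251)
p² = (-6251)² = 39075001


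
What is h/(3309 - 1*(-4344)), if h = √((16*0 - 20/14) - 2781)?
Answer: I*√136339/53571 ≈ 0.0068926*I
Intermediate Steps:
h = I*√136339/7 (h = √((0 - 20*1/14) - 2781) = √((0 - 10/7) - 2781) = √(-10/7 - 2781) = √(-19477/7) = I*√136339/7 ≈ 52.749*I)
h/(3309 - 1*(-4344)) = (I*√136339/7)/(3309 - 1*(-4344)) = (I*√136339/7)/(3309 + 4344) = (I*√136339/7)/7653 = (I*√136339/7)*(1/7653) = I*√136339/53571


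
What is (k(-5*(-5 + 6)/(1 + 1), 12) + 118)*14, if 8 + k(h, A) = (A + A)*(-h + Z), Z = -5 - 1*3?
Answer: -308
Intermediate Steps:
Z = -8 (Z = -5 - 3 = -8)
k(h, A) = -8 + 2*A*(-8 - h) (k(h, A) = -8 + (A + A)*(-h - 8) = -8 + (2*A)*(-8 - h) = -8 + 2*A*(-8 - h))
(k(-5*(-5 + 6)/(1 + 1), 12) + 118)*14 = ((-8 - 16*12 - 2*12*(-5*(-5 + 6)/(1 + 1))) + 118)*14 = ((-8 - 192 - 2*12*(-5/2)) + 118)*14 = ((-8 - 192 + 60) + 118)*14 = (-140 + 118)*14 = -22*14 = -308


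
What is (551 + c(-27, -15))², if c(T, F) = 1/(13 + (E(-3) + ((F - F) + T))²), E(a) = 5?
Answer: 74992727104/247009 ≈ 3.0360e+5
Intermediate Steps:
c(T, F) = 1/(13 + (5 + T)²) (c(T, F) = 1/(13 + (5 + ((F - F) + T))²) = 1/(13 + (5 + (0 + T))²) = 1/(13 + (5 + T)²))
(551 + c(-27, -15))² = (551 + 1/(13 + (5 - 27)²))² = (551 + 1/(13 + (-22)²))² = (551 + 1/(13 + 484))² = (551 + 1/497)² = (273848/497)² = 74992727104/247009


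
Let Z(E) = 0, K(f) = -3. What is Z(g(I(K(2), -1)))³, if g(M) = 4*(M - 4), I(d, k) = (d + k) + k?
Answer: 0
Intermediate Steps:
I(d, k) = d + 2*k
g(M) = -16 + 4*M (g(M) = 4*(-4 + M) = -16 + 4*M)
Z(g(I(K(2), -1)))³ = 0³ = 0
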